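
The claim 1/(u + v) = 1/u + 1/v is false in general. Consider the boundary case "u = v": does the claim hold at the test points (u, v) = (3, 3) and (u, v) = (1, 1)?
At (3, 3): LHS = 1/6 ≠ RHS = 2/3
At (1, 1): LHS = 1/2 ≠ RHS = 2

Answer: No, fails at both test points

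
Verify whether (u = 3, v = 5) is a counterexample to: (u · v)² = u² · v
Substituting u = 3, v = 5:
LHS = (3 · 5)² = 225
RHS = 3² · 5 = 45

Since LHS ≠ RHS, this pair disproves the claim.

Answer: Yes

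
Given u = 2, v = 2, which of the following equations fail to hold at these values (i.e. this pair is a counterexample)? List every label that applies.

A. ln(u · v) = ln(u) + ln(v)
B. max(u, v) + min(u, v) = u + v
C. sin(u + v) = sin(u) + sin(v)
C

Evaluating each claim at the given values:
A. LHS = ln(4) ≈ 1.386, RHS = 2·ln(2) ≈ 1.386 → holds here (LHS = RHS)
B. LHS = 4, RHS = 4 → holds here (LHS = RHS)
C. LHS = sin(4) ≈ -0.7568, RHS = 2·sin(2) ≈ 1.819 → fails here (LHS ≠ RHS)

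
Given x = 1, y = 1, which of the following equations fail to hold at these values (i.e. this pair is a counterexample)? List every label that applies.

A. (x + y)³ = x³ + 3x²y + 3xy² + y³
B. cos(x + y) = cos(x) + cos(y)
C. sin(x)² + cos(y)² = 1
Evaluating each claim at the given values:
A. LHS = 8, RHS = 8 → holds here (LHS = RHS)
B. LHS = cos(2) ≈ -0.4161, RHS = 2·cos(1) ≈ 1.081 → fails here (LHS ≠ RHS)
C. LHS = cos(1)² + sin(1)² = 1, RHS = 1 → holds here (LHS = RHS)

Answer: B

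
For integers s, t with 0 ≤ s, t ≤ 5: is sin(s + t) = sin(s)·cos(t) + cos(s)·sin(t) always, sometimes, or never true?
The identity holds for every pair in the range. For instance at (s, t) = (0, 1): both sides equal sin(1) ≈ 0.8415.

Answer: Always true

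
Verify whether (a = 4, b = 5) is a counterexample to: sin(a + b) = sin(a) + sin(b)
Substituting a = 4, b = 5:
LHS = sin(4 + 5) = sin(9) ≈ 0.4121
RHS = sin(4) + sin(5) ≈ -1.716

Since LHS ≠ RHS, this pair disproves the claim.

Answer: Yes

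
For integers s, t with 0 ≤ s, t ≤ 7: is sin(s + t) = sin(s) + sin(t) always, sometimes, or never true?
Sometimes true

It holds at (s, t) = (0, 6) (both sides equal sin(6) ≈ -0.2794), but fails at (s, t) = (7, 5) (LHS = sin(12) ≈ -0.5366, RHS = sin(5) + sin(7) ≈ -0.3019).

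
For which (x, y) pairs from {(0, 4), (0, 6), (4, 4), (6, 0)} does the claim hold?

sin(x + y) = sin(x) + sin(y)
Testing each pair:
(0, 4): LHS = sin(4) ≈ -0.7568, RHS = sin(4) ≈ -0.7568 → holds
(0, 6): LHS = sin(6) ≈ -0.2794, RHS = sin(6) ≈ -0.2794 → holds
(4, 4): LHS = sin(8) ≈ 0.9894, RHS = 2·sin(4) ≈ -1.514 → fails
(6, 0): LHS = sin(6) ≈ -0.2794, RHS = sin(6) ≈ -0.2794 → holds

3 of 4 pairs satisfy the claim.

Answer: (0, 4), (0, 6), (6, 0)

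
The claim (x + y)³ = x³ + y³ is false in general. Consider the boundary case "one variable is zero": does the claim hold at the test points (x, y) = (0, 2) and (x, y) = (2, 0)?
Yes, holds at both test points

At (0, 2): LHS = 8, RHS = 8 → equal
At (2, 0): LHS = 8, RHS = 8 → equal

So the claim does hold at both of these boundary points, even though it is not an identity.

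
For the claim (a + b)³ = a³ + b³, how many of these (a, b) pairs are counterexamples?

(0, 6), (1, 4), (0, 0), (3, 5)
Testing each pair:
(0, 6): LHS = 216, RHS = 216 → satisfies claim
(1, 4): LHS = 125, RHS = 65 → counterexample
(0, 0): LHS = 0, RHS = 0 → satisfies claim
(3, 5): LHS = 512, RHS = 152 → counterexample

That makes 2 counterexamples.

Answer: 2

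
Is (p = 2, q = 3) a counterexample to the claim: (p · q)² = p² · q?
Substituting p = 2, q = 3:
LHS = (2 · 3)² = 36
RHS = 2² · 3 = 12

Since LHS ≠ RHS, this pair disproves the claim.

Answer: Yes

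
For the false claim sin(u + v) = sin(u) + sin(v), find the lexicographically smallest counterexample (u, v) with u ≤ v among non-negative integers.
Substituting (1, 1) into the claim:
LHS = sin(1 + 1) = sin(2) ≈ 0.9093
RHS = sin(1) + sin(1) = 2·sin(1) ≈ 1.683

Since LHS ≠ RHS, this pair disproves the claim, and no lexicographically smaller pair (u ≤ v, non-negative integers) does.

For instance (1, 4) is also a counterexample (LHS = sin(5) ≈ -0.9589, RHS = sin(4) + sin(1) ≈ 0.08467), but it's lexicographically larger.

Answer: (u, v) = (1, 1)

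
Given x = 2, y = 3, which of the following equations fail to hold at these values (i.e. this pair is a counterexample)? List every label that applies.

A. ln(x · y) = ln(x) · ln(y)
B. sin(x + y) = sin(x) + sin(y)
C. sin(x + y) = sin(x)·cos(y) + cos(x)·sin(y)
Evaluating each claim at the given values:
A. LHS = ln(6) ≈ 1.792, RHS = ln(2)·ln(3) ≈ 0.7615 → fails here (LHS ≠ RHS)
B. LHS = sin(5) ≈ -0.9589, RHS = sin(3) + sin(2) ≈ 1.05 → fails here (LHS ≠ RHS)
C. LHS = sin(5) ≈ -0.9589, RHS = sin(2)·cos(3) + sin(3)·cos(2) ≈ -0.9589 → holds here (LHS = RHS)

Answer: A, B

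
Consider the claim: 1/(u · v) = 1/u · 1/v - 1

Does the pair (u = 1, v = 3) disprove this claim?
Yes

Substituting u = 1, v = 3:
LHS = 1/(1 · 3) = 1/3
RHS = 1/1 · 1/3 - 1 = -2/3

Since LHS ≠ RHS, this pair disproves the claim.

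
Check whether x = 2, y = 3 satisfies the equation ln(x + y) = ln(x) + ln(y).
Substituting x = 2, y = 3:

LHS = ln(2 + 3) = ln(5) ≈ 1.609
RHS = ln(2) + ln(3) ≈ 1.792

LHS ≠ RHS, so the equation does not hold at this point.

Answer: Fails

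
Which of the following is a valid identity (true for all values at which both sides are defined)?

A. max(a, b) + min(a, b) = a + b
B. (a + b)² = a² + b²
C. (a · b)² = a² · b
A: holds — e.g. at (3, 5), both sides equal 8.
B: fails at (1, 1) — LHS = 4, RHS = 2.
C: fails at (5, 5) — LHS = 625, RHS = 125.

Answer: A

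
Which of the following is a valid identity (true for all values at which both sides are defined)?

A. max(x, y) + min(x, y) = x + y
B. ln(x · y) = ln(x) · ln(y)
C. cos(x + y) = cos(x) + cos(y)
A: holds — e.g. at (2, 3), both sides equal 5.
B: fails at (1, 5) — LHS = ln(5) ≈ 1.609, RHS = 0.
C: fails at (4, 6) — LHS = cos(10) ≈ -0.8391, RHS = cos(4) + cos(6) ≈ 0.3065.

Answer: A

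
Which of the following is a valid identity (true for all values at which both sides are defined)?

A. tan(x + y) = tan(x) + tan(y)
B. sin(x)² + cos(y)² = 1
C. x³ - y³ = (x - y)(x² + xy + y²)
C

A: fails at (1, 2) — LHS = tan(3) ≈ -0.1425, RHS = tan(2) + tan(1) ≈ -0.6276.
B: fails at (2, 4) — LHS = cos(4)² + sin(2)² ≈ 1.254, RHS = 1.
C: holds — e.g. at (5, 5), both sides equal 0.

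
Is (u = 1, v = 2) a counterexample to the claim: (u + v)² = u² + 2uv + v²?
Substituting u = 1, v = 2:
LHS = (1 + 2)² = 9
RHS = 1² + 2·1·2 + 2² = 9

The sides agree, so this pair does not disprove the claim.

Answer: No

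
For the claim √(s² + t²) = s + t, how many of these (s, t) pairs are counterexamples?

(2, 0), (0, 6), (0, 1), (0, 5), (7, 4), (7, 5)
2

Testing each pair:
(2, 0): LHS = 2, RHS = 2 → satisfies claim
(0, 6): LHS = 6, RHS = 6 → satisfies claim
(0, 1): LHS = 1, RHS = 1 → satisfies claim
(0, 5): LHS = 5, RHS = 5 → satisfies claim
(7, 4): LHS = √(65) ≈ 8.062, RHS = 11 → counterexample
(7, 5): LHS = √(74) ≈ 8.602, RHS = 12 → counterexample

That makes 2 counterexamples.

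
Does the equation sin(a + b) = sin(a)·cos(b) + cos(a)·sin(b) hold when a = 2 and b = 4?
Substituting a = 2, b = 4:

LHS = sin(2 + 4) = sin(6) ≈ -0.2794
RHS = sin(2)·cos(4) + cos(2)·sin(4) = sin(2)·cos(4) + sin(4)·cos(2) ≈ -0.2794

LHS = RHS, so the equation holds at this point.

Answer: Holds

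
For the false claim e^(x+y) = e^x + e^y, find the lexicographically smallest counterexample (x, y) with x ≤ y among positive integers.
Substituting (1, 1) into the claim:
LHS = e^(1+1) = e^2 ≈ 7.389
RHS = e^1 + e^1 = 2·e ≈ 5.437

Since LHS ≠ RHS, this pair disproves the claim, and no lexicographically smaller pair (x ≤ y, positive integers) does.

For instance (1, 4) is also a counterexample (LHS = e^5 ≈ 148.4, RHS = e + e^4 ≈ 57.32), but it's lexicographically larger.

Answer: (x, y) = (1, 1)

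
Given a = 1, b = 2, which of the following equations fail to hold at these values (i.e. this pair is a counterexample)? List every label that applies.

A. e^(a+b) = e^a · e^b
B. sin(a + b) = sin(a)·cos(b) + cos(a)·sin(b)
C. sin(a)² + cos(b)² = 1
C

Evaluating each claim at the given values:
A. LHS = e^3 ≈ 20.09, RHS = e^3 ≈ 20.09 → holds here (LHS = RHS)
B. LHS = sin(3) ≈ 0.1411, RHS = sin(1)·cos(2) + sin(2)·cos(1) ≈ 0.1411 → holds here (LHS = RHS)
C. LHS = cos(2)² + sin(1)² ≈ 0.8813, RHS = 1 → fails here (LHS ≠ RHS)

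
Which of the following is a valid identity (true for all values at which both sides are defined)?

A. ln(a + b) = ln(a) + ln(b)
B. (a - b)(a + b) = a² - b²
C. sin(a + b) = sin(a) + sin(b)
B

A: fails at (4, 4) — LHS = ln(8) ≈ 2.079, RHS = 2·ln(4) ≈ 2.773.
B: holds — e.g. at (2, 5), both sides equal -21.
C: fails at (3, 3) — LHS = sin(6) ≈ -0.2794, RHS = 2·sin(3) ≈ 0.2822.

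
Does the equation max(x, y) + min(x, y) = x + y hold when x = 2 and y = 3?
Holds

Substituting x = 2, y = 3:

LHS = max(2, 3) + min(2, 3) = 5
RHS = 2 + 3 = 5

LHS = RHS, so the equation holds at this point.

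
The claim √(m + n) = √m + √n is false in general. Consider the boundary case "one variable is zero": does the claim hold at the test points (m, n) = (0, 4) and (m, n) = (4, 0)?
Yes, holds at both test points

At (0, 4): LHS = 2, RHS = 2 → equal
At (4, 0): LHS = 2, RHS = 2 → equal

So the claim does hold at both of these boundary points, even though it is not an identity.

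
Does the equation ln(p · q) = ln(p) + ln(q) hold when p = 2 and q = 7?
Holds

Substituting p = 2, q = 7:

LHS = ln(2 · 7) = ln(14) ≈ 2.639
RHS = ln(2) + ln(7) ≈ 2.639

LHS = RHS, so the equation holds at this point.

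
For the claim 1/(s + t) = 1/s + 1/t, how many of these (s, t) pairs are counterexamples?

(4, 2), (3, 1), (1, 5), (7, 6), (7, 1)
5

Testing each pair:
(4, 2): LHS = 1/6, RHS = 3/4 → counterexample
(3, 1): LHS = 1/4, RHS = 4/3 → counterexample
(1, 5): LHS = 1/6, RHS = 6/5 → counterexample
(7, 6): LHS = 1/13, RHS = 13/42 → counterexample
(7, 1): LHS = 1/8, RHS = 8/7 → counterexample

That makes 5 counterexamples.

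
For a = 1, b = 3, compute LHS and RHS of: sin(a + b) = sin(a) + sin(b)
LHS = sin(1 + 3) = sin(4) ≈ -0.7568
RHS = sin(1) + sin(3) ≈ 0.9826

LHS ≠ RHS (they differ by about 1.739), so the equation does not hold here.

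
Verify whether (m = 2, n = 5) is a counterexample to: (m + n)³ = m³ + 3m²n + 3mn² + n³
No

Substituting m = 2, n = 5:
LHS = (2 + 5)³ = 343
RHS = 2³ + 3·2²·5 + 3·2·5² + 5³ = 343

The sides agree, so this pair does not disprove the claim.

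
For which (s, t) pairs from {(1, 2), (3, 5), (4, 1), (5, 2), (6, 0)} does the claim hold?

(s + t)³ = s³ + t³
(6, 0)

Testing each pair:
(1, 2): LHS = 27, RHS = 9 → fails
(3, 5): LHS = 512, RHS = 152 → fails
(4, 1): LHS = 125, RHS = 65 → fails
(5, 2): LHS = 343, RHS = 133 → fails
(6, 0): LHS = 216, RHS = 216 → holds

1 of 5 pairs satisfies the claim.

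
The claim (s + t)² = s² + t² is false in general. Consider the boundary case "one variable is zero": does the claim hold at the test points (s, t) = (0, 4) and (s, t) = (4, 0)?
At (0, 4): LHS = 16, RHS = 16 → equal
At (4, 0): LHS = 16, RHS = 16 → equal

So the claim does hold at both of these boundary points, even though it is not an identity.

Answer: Yes, holds at both test points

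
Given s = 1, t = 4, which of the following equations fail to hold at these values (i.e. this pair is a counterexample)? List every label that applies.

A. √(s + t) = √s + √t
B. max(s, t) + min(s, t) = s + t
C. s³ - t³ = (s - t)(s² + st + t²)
A

Evaluating each claim at the given values:
A. LHS = √(5) ≈ 2.236, RHS = 3 → fails here (LHS ≠ RHS)
B. LHS = 5, RHS = 5 → holds here (LHS = RHS)
C. LHS = -63, RHS = -63 → holds here (LHS = RHS)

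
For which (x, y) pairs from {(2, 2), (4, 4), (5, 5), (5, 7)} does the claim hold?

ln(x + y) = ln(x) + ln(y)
(2, 2)

Testing each pair:
(2, 2): LHS = ln(4) ≈ 1.386, RHS = 2·ln(2) ≈ 1.386 → holds
(4, 4): LHS = ln(8) ≈ 2.079, RHS = 2·ln(4) ≈ 2.773 → fails
(5, 5): LHS = ln(10) ≈ 2.303, RHS = 2·ln(5) ≈ 3.219 → fails
(5, 7): LHS = ln(12) ≈ 2.485, RHS = ln(5) + ln(7) ≈ 3.555 → fails

1 of 4 pairs satisfies the claim.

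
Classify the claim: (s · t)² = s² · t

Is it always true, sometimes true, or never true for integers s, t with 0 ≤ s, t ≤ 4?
It holds at (s, t) = (3, 1) (both sides equal 9), but fails at (s, t) = (2, 4) (LHS = 64, RHS = 16).

Answer: Sometimes true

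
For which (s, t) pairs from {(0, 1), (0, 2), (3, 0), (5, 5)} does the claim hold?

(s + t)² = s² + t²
Testing each pair:
(0, 1): LHS = 1, RHS = 1 → holds
(0, 2): LHS = 4, RHS = 4 → holds
(3, 0): LHS = 9, RHS = 9 → holds
(5, 5): LHS = 100, RHS = 50 → fails

3 of 4 pairs satisfy the claim.

Answer: (0, 1), (0, 2), (3, 0)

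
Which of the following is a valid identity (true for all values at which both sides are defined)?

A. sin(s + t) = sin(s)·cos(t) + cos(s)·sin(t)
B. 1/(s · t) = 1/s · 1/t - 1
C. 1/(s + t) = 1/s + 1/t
A

A: holds — e.g. at (1, 1), both sides equal sin(2) ≈ 0.9093.
B: fails at (4, 4) — LHS = 1/16, RHS = -15/16.
C: fails at (1, 3) — LHS = 1/4, RHS = 4/3.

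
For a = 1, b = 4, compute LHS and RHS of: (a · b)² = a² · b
LHS = (1 · 4)² = 16
RHS = 1² · 4 = 4

LHS ≠ RHS, so the equation does not hold here.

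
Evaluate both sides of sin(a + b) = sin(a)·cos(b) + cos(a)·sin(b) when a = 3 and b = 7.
LHS = sin(3 + 7) = sin(10) ≈ -0.544
RHS = sin(3)·cos(7) + cos(3)·sin(7) = sin(7)·cos(3) + sin(3)·cos(7) ≈ -0.544

LHS = RHS: the two sides agree.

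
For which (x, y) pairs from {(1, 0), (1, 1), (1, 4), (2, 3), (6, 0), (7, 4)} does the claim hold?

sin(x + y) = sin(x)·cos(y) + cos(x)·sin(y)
Testing each pair:
(1, 0): LHS = sin(1) ≈ 0.8415, RHS = sin(1) ≈ 0.8415 → holds
(1, 1): LHS = sin(2) ≈ 0.9093, RHS = 2·sin(1)·cos(1) ≈ 0.9093 → holds
(1, 4): LHS = sin(5) ≈ -0.9589, RHS = sin(1)·cos(4) + sin(4)·cos(1) ≈ -0.9589 → holds
(2, 3): LHS = sin(5) ≈ -0.9589, RHS = sin(2)·cos(3) + sin(3)·cos(2) ≈ -0.9589 → holds
(6, 0): LHS = sin(6) ≈ -0.2794, RHS = sin(6) ≈ -0.2794 → holds
(7, 4): LHS = sin(11) ≈ -1, RHS = sin(4)·cos(7) + sin(7)·cos(4) ≈ -1 → holds

Every pair satisfies the claim.

Answer: All pairs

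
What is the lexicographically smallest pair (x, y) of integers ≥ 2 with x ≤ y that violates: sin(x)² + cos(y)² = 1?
Substituting (2, 3) into the claim:
LHS = sin(2)² + cos(3)² ≈ 1.807
RHS = 1

Since LHS ≠ RHS, this pair disproves the claim, and no lexicographically smaller pair (x ≤ y, integers ≥ 2) does.

For instance (4, 7) is also a counterexample (LHS = cos(7)² + sin(4)² ≈ 1.141, RHS = 1), but it's lexicographically larger.

Answer: (x, y) = (2, 3)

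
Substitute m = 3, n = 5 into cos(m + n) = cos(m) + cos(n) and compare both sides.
LHS = cos(3 + 5) = cos(8) ≈ -0.1455
RHS = cos(3) + cos(5) ≈ -0.7063

LHS ≠ RHS (they differ by about 0.5608), so the equation does not hold here.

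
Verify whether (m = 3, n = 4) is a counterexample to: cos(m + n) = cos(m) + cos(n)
Substituting m = 3, n = 4:
LHS = cos(3 + 4) = cos(7) ≈ 0.7539
RHS = cos(3) + cos(4) ≈ -1.644

Since LHS ≠ RHS, this pair disproves the claim.

Answer: Yes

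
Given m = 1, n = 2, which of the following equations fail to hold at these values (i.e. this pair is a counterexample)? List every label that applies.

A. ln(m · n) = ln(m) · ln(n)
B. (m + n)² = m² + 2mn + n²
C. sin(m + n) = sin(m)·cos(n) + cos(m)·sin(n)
A

Evaluating each claim at the given values:
A. LHS = ln(2) ≈ 0.6931, RHS = 0 → fails here (LHS ≠ RHS)
B. LHS = 9, RHS = 9 → holds here (LHS = RHS)
C. LHS = sin(3) ≈ 0.1411, RHS = sin(1)·cos(2) + sin(2)·cos(1) ≈ 0.1411 → holds here (LHS = RHS)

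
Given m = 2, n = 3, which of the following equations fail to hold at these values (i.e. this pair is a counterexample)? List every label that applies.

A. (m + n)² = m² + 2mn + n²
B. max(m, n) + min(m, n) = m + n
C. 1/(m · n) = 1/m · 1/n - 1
C

Evaluating each claim at the given values:
A. LHS = 25, RHS = 25 → holds here (LHS = RHS)
B. LHS = 5, RHS = 5 → holds here (LHS = RHS)
C. LHS = 1/6, RHS = -5/6 → fails here (LHS ≠ RHS)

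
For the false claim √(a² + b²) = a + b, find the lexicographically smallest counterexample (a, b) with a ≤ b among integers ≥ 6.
Substituting (6, 6) into the claim:
LHS = √(6² + 6²) = 6·√(2) ≈ 8.485
RHS = 6 + 6 = 12

Since LHS ≠ RHS, this pair disproves the claim, and no lexicographically smaller pair (a ≤ b, integers ≥ 6) does.

For instance (7, 10) is also a counterexample (LHS = √(149) ≈ 12.21, RHS = 17), but it's lexicographically larger.

Answer: (a, b) = (6, 6)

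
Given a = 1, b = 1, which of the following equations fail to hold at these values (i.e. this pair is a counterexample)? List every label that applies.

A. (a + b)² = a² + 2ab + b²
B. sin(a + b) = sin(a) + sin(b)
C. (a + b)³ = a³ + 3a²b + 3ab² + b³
Evaluating each claim at the given values:
A. LHS = 4, RHS = 4 → holds here (LHS = RHS)
B. LHS = sin(2) ≈ 0.9093, RHS = 2·sin(1) ≈ 1.683 → fails here (LHS ≠ RHS)
C. LHS = 8, RHS = 8 → holds here (LHS = RHS)

Answer: B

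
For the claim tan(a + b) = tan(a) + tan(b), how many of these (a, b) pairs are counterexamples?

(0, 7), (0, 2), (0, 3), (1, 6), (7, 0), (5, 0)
Testing each pair:
(0, 7): LHS = tan(7) ≈ 0.8714, RHS = tan(7) ≈ 0.8714 → satisfies claim
(0, 2): LHS = tan(2) ≈ -2.185, RHS = tan(2) ≈ -2.185 → satisfies claim
(0, 3): LHS = tan(3) ≈ -0.1425, RHS = tan(3) ≈ -0.1425 → satisfies claim
(1, 6): LHS = tan(7) ≈ 0.8714, RHS = tan(6) + tan(1) ≈ 1.266 → counterexample
(7, 0): LHS = tan(7) ≈ 0.8714, RHS = tan(7) ≈ 0.8714 → satisfies claim
(5, 0): LHS = tan(5) ≈ -3.381, RHS = tan(5) ≈ -3.381 → satisfies claim

That makes 1 counterexample.

Answer: 1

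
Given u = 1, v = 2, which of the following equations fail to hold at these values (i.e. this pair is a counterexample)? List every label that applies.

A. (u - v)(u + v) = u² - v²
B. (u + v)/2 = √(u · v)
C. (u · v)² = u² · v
Evaluating each claim at the given values:
A. LHS = -3, RHS = -3 → holds here (LHS = RHS)
B. LHS = 3/2, RHS = √(2) ≈ 1.414 → fails here (LHS ≠ RHS)
C. LHS = 4, RHS = 2 → fails here (LHS ≠ RHS)

Answer: B, C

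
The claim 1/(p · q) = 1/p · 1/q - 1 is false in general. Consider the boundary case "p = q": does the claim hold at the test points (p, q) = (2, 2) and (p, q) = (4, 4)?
No, fails at both test points

At (2, 2): LHS = 1/4 ≠ RHS = -3/4
At (4, 4): LHS = 1/16 ≠ RHS = -15/16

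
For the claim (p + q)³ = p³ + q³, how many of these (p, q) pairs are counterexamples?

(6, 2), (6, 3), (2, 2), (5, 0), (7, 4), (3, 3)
5

Testing each pair:
(6, 2): LHS = 512, RHS = 224 → counterexample
(6, 3): LHS = 729, RHS = 243 → counterexample
(2, 2): LHS = 64, RHS = 16 → counterexample
(5, 0): LHS = 125, RHS = 125 → satisfies claim
(7, 4): LHS = 1331, RHS = 407 → counterexample
(3, 3): LHS = 216, RHS = 54 → counterexample

That makes 5 counterexamples.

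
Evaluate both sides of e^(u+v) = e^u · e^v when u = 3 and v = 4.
LHS = e^(3+4) = e^7 ≈ 1097
RHS = e^3 · e^4 = e^7 ≈ 1097

LHS = RHS: the two sides agree.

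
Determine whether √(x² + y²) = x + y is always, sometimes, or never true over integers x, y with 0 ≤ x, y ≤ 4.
It holds at (x, y) = (0, 3) (both sides equal 3), but fails at (x, y) = (4, 4) (LHS = 4·√(2) ≈ 5.657, RHS = 8).

Answer: Sometimes true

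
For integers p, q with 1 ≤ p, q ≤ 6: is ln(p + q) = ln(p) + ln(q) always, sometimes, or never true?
It holds at (p, q) = (2, 2) (both sides equal ln(4) ≈ 1.386), but fails at (p, q) = (6, 6) (LHS = ln(12) ≈ 2.485, RHS = 2·ln(6) ≈ 3.584).

Answer: Sometimes true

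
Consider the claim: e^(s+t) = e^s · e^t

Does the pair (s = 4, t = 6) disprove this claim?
No

Substituting s = 4, t = 6:
LHS = e^(4+6) = e^10 ≈ 22026.5
RHS = e^4 · e^6 = e^10 ≈ 22026.5

The sides agree, so this pair does not disprove the claim.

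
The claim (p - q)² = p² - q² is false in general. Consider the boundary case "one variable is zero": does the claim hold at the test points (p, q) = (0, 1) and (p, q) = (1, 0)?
At (0, 1): LHS = 1 ≠ RHS = -1
At (1, 0): LHS = 1, RHS = 1 → equal

Answer: Only at (1, 0)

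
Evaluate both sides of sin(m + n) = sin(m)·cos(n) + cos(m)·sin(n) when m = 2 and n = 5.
LHS = sin(2 + 5) = sin(7) ≈ 0.657
RHS = sin(2)·cos(5) + cos(2)·sin(5) = sin(2)·cos(5) + sin(5)·cos(2) ≈ 0.657

LHS = RHS: the two sides agree.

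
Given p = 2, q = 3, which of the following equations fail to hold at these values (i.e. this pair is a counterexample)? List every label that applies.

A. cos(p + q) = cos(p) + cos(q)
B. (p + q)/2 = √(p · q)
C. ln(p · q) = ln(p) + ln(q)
A, B

Evaluating each claim at the given values:
A. LHS = cos(5) ≈ 0.2837, RHS = cos(3) + cos(2) ≈ -1.406 → fails here (LHS ≠ RHS)
B. LHS = 5/2, RHS = √(6) ≈ 2.449 → fails here (LHS ≠ RHS)
C. LHS = ln(6) ≈ 1.792, RHS = ln(2) + ln(3) ≈ 1.792 → holds here (LHS = RHS)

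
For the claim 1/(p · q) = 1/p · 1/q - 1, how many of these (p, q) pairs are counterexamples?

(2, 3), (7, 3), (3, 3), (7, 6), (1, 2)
5

Testing each pair:
(2, 3): LHS = 1/6, RHS = -5/6 → counterexample
(7, 3): LHS = 1/21, RHS = -20/21 → counterexample
(3, 3): LHS = 1/9, RHS = -8/9 → counterexample
(7, 6): LHS = 1/42, RHS = -41/42 → counterexample
(1, 2): LHS = 1/2, RHS = -1/2 → counterexample

That makes 5 counterexamples.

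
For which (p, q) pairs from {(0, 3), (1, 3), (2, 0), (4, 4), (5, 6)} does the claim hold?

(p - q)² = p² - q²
(2, 0), (4, 4)

Testing each pair:
(0, 3): LHS = 9, RHS = -9 → fails
(1, 3): LHS = 4, RHS = -8 → fails
(2, 0): LHS = 4, RHS = 4 → holds
(4, 4): LHS = 0, RHS = 0 → holds
(5, 6): LHS = 1, RHS = -11 → fails

2 of 5 pairs satisfy the claim.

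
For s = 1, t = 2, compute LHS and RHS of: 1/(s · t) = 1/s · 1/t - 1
LHS = 1/(1 · 2) = 1/2
RHS = 1/1 · 1/2 - 1 = -1/2

LHS ≠ RHS, so the equation does not hold here.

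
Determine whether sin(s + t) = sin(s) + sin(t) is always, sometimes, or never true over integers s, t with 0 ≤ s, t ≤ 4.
It holds at (s, t) = (2, 0) (both sides equal sin(2) ≈ 0.9093), but fails at (s, t) = (4, 4) (LHS = sin(8) ≈ 0.9894, RHS = 2·sin(4) ≈ -1.514).

Answer: Sometimes true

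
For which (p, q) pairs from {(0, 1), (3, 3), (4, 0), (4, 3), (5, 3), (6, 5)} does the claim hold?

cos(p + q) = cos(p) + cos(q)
None

Testing each pair:
(0, 1): LHS = cos(1) ≈ 0.5403, RHS = cos(1) + 1 ≈ 1.54 → fails
(3, 3): LHS = cos(6) ≈ 0.9602, RHS = 2·cos(3) ≈ -1.98 → fails
(4, 0): LHS = cos(4) ≈ -0.6536, RHS = cos(4) + 1 ≈ 0.3464 → fails
(4, 3): LHS = cos(7) ≈ 0.7539, RHS = cos(3) + cos(4) ≈ -1.644 → fails
(5, 3): LHS = cos(8) ≈ -0.1455, RHS = cos(3) + cos(5) ≈ -0.7063 → fails
(6, 5): LHS = cos(11) ≈ 0.004426, RHS = cos(5) + cos(6) ≈ 1.244 → fails

No pair satisfies the claim.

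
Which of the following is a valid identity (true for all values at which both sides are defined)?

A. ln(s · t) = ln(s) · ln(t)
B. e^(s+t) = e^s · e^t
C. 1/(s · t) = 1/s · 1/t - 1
A: fails at (3, 3) — LHS = ln(9) ≈ 2.197, RHS = ln(3)² ≈ 1.207.
B: holds — e.g. at (3, 5), both sides equal e^8 ≈ 2981.
C: fails at (5, 8) — LHS = 1/40, RHS = -39/40.

Answer: B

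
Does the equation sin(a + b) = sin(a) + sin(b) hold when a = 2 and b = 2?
Substituting a = 2, b = 2:

LHS = sin(2 + 2) = sin(4) ≈ -0.7568
RHS = sin(2) + sin(2) = 2·sin(2) ≈ 1.819

LHS ≠ RHS, so the equation does not hold at this point.

Answer: Fails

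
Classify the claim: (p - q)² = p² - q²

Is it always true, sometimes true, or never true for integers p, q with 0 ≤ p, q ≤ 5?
It holds at (p, q) = (1, 1) (both sides equal 0), but fails at (p, q) = (0, 3) (LHS = 9, RHS = -9).

Answer: Sometimes true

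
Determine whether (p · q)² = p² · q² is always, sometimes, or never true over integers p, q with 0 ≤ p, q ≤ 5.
The identity holds for every pair in the range. For instance at (p, q) = (1, 4): both sides equal 16.

Answer: Always true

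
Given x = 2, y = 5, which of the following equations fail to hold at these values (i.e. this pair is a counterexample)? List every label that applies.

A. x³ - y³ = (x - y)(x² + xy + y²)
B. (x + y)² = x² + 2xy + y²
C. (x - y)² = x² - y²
Evaluating each claim at the given values:
A. LHS = -117, RHS = -117 → holds here (LHS = RHS)
B. LHS = 49, RHS = 49 → holds here (LHS = RHS)
C. LHS = 9, RHS = -21 → fails here (LHS ≠ RHS)

Answer: C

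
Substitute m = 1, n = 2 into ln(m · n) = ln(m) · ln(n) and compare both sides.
LHS = ln(1 · 2) = ln(2) ≈ 0.6931
RHS = ln(1) · ln(2) = 0

LHS ≠ RHS (they differ by about 0.6931), so the equation does not hold here.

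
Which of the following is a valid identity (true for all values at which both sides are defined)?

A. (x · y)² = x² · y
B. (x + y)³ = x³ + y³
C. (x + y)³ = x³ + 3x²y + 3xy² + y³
C

A: fails at (5, 5) — LHS = 625, RHS = 125.
B: fails at (3, 7) — LHS = 1000, RHS = 370.
C: holds — e.g. at (4, 6), both sides equal 1000.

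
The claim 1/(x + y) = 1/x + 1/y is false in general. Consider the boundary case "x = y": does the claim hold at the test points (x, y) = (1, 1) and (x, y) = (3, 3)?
At (1, 1): LHS = 1/2 ≠ RHS = 2
At (3, 3): LHS = 1/6 ≠ RHS = 2/3

Answer: No, fails at both test points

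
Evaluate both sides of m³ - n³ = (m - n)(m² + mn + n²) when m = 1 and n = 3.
LHS = 1³ - 3³ = -26
RHS = (1 - 3)(1² + 1·3 + 3²) = -26

LHS = RHS: the two sides agree.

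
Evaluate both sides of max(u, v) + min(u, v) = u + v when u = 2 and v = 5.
LHS = max(2, 5) + min(2, 5) = 7
RHS = 2 + 5 = 7

LHS = RHS: the two sides agree.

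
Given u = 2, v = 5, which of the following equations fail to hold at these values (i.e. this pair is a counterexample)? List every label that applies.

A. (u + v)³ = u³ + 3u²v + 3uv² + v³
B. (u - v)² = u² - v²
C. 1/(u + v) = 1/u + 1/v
Evaluating each claim at the given values:
A. LHS = 343, RHS = 343 → holds here (LHS = RHS)
B. LHS = 9, RHS = -21 → fails here (LHS ≠ RHS)
C. LHS = 1/7, RHS = 7/10 → fails here (LHS ≠ RHS)

Answer: B, C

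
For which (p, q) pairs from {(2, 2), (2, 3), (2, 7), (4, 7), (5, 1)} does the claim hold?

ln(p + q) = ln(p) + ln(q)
Testing each pair:
(2, 2): LHS = ln(4) ≈ 1.386, RHS = 2·ln(2) ≈ 1.386 → holds
(2, 3): LHS = ln(5) ≈ 1.609, RHS = ln(2) + ln(3) ≈ 1.792 → fails
(2, 7): LHS = ln(9) ≈ 2.197, RHS = ln(2) + ln(7) ≈ 2.639 → fails
(4, 7): LHS = ln(11) ≈ 2.398, RHS = ln(4) + ln(7) ≈ 3.332 → fails
(5, 1): LHS = ln(6) ≈ 1.792, RHS = ln(5) ≈ 1.609 → fails

1 of 5 pairs satisfies the claim.

Answer: (2, 2)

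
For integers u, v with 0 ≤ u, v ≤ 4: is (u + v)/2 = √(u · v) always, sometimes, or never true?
Sometimes true

It holds at (u, v) = (3, 3) (both sides equal 3), but fails at (u, v) = (3, 0) (LHS = 3/2, RHS = 0).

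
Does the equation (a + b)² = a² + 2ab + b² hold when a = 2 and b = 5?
Substituting a = 2, b = 5:

LHS = (2 + 5)² = 49
RHS = 2² + 2·2·5 + 5² = 49

LHS = RHS, so the equation holds at this point.

Answer: Holds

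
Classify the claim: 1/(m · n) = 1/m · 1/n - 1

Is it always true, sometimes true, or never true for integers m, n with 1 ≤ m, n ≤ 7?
Never true

The claim fails for every pair in the range. For instance at (m, n) = (5, 5): LHS = 1/25, RHS = -24/25.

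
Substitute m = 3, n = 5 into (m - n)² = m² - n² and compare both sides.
LHS = (3 - 5)² = 4
RHS = 3² - 5² = -16

LHS ≠ RHS, so the equation does not hold here.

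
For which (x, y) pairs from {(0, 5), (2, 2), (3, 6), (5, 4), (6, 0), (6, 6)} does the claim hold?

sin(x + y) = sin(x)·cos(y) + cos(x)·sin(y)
Testing each pair:
(0, 5): LHS = sin(5) ≈ -0.9589, RHS = sin(5) ≈ -0.9589 → holds
(2, 2): LHS = sin(4) ≈ -0.7568, RHS = 2·sin(2)·cos(2) ≈ -0.7568 → holds
(3, 6): LHS = sin(9) ≈ 0.4121, RHS = sin(3)·cos(6) + sin(6)·cos(3) ≈ 0.4121 → holds
(5, 4): LHS = sin(9) ≈ 0.4121, RHS = sin(4)·cos(5) + sin(5)·cos(4) ≈ 0.4121 → holds
(6, 0): LHS = sin(6) ≈ -0.2794, RHS = sin(6) ≈ -0.2794 → holds
(6, 6): LHS = sin(12) ≈ -0.5366, RHS = 2·sin(6)·cos(6) ≈ -0.5366 → holds

Every pair satisfies the claim.

Answer: All pairs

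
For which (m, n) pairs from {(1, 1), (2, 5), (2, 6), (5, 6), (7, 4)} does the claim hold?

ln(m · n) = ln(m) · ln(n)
(1, 1)

Testing each pair:
(1, 1): LHS = 0, RHS = 0 → holds
(2, 5): LHS = ln(10) ≈ 2.303, RHS = ln(2)·ln(5) ≈ 1.116 → fails
(2, 6): LHS = ln(12) ≈ 2.485, RHS = ln(2)·ln(6) ≈ 1.242 → fails
(5, 6): LHS = ln(30) ≈ 3.401, RHS = ln(5)·ln(6) ≈ 2.884 → fails
(7, 4): LHS = ln(28) ≈ 3.332, RHS = ln(4)·ln(7) ≈ 2.698 → fails

1 of 5 pairs satisfies the claim.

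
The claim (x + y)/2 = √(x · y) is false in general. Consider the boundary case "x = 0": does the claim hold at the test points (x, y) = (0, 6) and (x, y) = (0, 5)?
No, fails at both test points

At (0, 6): LHS = 3 ≠ RHS = 0
At (0, 5): LHS = 5/2 ≠ RHS = 0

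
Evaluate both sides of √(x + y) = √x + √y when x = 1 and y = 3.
LHS = √(1 + 3) = 2
RHS = √1 + √3 = 1 + √(3) ≈ 2.732

LHS ≠ RHS (they differ by about 0.7321), so the equation does not hold here.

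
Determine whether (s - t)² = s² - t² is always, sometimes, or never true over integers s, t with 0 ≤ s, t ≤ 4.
It holds at (s, t) = (3, 0) (both sides equal 9), but fails at (s, t) = (1, 3) (LHS = 4, RHS = -8).

Answer: Sometimes true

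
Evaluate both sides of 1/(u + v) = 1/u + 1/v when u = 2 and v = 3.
LHS = 1/(2 + 3) = 1/5
RHS = 1/2 + 1/3 = 5/6

LHS ≠ RHS, so the equation does not hold here.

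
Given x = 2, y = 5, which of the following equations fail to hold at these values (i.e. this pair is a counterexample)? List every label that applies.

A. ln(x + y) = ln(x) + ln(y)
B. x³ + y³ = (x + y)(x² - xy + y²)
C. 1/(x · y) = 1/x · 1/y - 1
A, C

Evaluating each claim at the given values:
A. LHS = ln(7) ≈ 1.946, RHS = ln(2) + ln(5) ≈ 2.303 → fails here (LHS ≠ RHS)
B. LHS = 133, RHS = 133 → holds here (LHS = RHS)
C. LHS = 1/10, RHS = -9/10 → fails here (LHS ≠ RHS)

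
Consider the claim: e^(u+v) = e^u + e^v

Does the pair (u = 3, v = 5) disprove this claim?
Yes

Substituting u = 3, v = 5:
LHS = e^(3+5) = e^8 ≈ 2981
RHS = e^3 + e^5 ≈ 168.5

Since LHS ≠ RHS, this pair disproves the claim.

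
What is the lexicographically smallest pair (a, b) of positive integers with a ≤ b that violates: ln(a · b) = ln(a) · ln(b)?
Substituting (1, 2) into the claim:
LHS = ln(1 · 2) = ln(2) ≈ 0.6931
RHS = ln(1) · ln(2) = 0

Since LHS ≠ RHS, this pair disproves the claim, and no lexicographically smaller pair (a ≤ b, positive integers) does.

For instance (5, 6) is also a counterexample (LHS = ln(30) ≈ 3.401, RHS = ln(5)·ln(6) ≈ 2.884), but it's lexicographically larger.

Answer: (a, b) = (1, 2)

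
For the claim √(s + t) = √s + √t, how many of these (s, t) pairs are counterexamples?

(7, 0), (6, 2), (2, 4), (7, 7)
3

Testing each pair:
(7, 0): LHS = √(7) ≈ 2.646, RHS = √(7) ≈ 2.646 → satisfies claim
(6, 2): LHS = 2·√(2) ≈ 2.828, RHS = √(2) + √(6) ≈ 3.864 → counterexample
(2, 4): LHS = √(6) ≈ 2.449, RHS = √(2) + 2 ≈ 3.414 → counterexample
(7, 7): LHS = √(14) ≈ 3.742, RHS = 2·√(7) ≈ 5.292 → counterexample

That makes 3 counterexamples.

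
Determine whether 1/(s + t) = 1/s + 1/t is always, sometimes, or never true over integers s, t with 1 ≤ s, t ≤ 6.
The claim fails for every pair in the range. For instance at (s, t) = (6, 6): LHS = 1/12, RHS = 1/3.

Answer: Never true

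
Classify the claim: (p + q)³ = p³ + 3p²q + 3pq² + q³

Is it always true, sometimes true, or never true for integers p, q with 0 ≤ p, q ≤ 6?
Always true

The identity holds for every pair in the range. For instance at (p, q) = (1, 5): both sides equal 216.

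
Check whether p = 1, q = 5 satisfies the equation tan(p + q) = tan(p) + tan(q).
Substituting p = 1, q = 5:

LHS = tan(1 + 5) = tan(6) ≈ -0.291
RHS = tan(1) + tan(5) ≈ -1.823

LHS ≠ RHS, so the equation does not hold at this point.

Answer: Fails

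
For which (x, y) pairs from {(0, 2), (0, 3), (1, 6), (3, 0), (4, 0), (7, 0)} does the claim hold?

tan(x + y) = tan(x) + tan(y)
Testing each pair:
(0, 2): LHS = tan(2) ≈ -2.185, RHS = tan(2) ≈ -2.185 → holds
(0, 3): LHS = tan(3) ≈ -0.1425, RHS = tan(3) ≈ -0.1425 → holds
(1, 6): LHS = tan(7) ≈ 0.8714, RHS = tan(6) + tan(1) ≈ 1.266 → fails
(3, 0): LHS = tan(3) ≈ -0.1425, RHS = tan(3) ≈ -0.1425 → holds
(4, 0): LHS = tan(4) ≈ 1.158, RHS = tan(4) ≈ 1.158 → holds
(7, 0): LHS = tan(7) ≈ 0.8714, RHS = tan(7) ≈ 0.8714 → holds

5 of 6 pairs satisfy the claim.

Answer: (0, 2), (0, 3), (3, 0), (4, 0), (7, 0)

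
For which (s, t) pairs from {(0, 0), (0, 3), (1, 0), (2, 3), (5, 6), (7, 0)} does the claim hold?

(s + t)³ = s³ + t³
Testing each pair:
(0, 0): LHS = 0, RHS = 0 → holds
(0, 3): LHS = 27, RHS = 27 → holds
(1, 0): LHS = 1, RHS = 1 → holds
(2, 3): LHS = 125, RHS = 35 → fails
(5, 6): LHS = 1331, RHS = 341 → fails
(7, 0): LHS = 343, RHS = 343 → holds

4 of 6 pairs satisfy the claim.

Answer: (0, 0), (0, 3), (1, 0), (7, 0)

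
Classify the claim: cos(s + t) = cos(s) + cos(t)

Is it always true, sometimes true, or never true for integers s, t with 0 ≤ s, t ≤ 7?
The claim fails for every pair in the range. For instance at (s, t) = (6, 6): LHS = cos(12) ≈ 0.8439, RHS = 2·cos(6) ≈ 1.92.

Answer: Never true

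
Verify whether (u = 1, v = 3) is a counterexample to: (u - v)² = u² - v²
Substituting u = 1, v = 3:
LHS = (1 - 3)² = 4
RHS = 1² - 3² = -8

Since LHS ≠ RHS, this pair disproves the claim.

Answer: Yes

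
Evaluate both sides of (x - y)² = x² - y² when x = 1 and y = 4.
LHS = (1 - 4)² = 9
RHS = 1² - 4² = -15

LHS ≠ RHS, so the equation does not hold here.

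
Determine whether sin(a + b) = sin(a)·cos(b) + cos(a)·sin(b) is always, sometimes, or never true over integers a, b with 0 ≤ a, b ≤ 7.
Always true

The identity holds for every pair in the range. For instance at (a, b) = (1, 7): both sides equal sin(8) ≈ 0.9894.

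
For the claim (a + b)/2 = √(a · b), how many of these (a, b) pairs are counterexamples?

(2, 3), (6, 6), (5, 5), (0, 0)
Testing each pair:
(2, 3): LHS = 5/2, RHS = √(6) ≈ 2.449 → counterexample
(6, 6): LHS = 6, RHS = 6 → satisfies claim
(5, 5): LHS = 5, RHS = 5 → satisfies claim
(0, 0): LHS = 0, RHS = 0 → satisfies claim

That makes 1 counterexample.

Answer: 1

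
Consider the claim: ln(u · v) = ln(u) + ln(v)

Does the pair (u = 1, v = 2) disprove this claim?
No

Substituting u = 1, v = 2:
LHS = ln(1 · 2) = ln(2) ≈ 0.6931
RHS = ln(1) + ln(2) = ln(2) ≈ 0.6931

The sides agree, so this pair does not disprove the claim.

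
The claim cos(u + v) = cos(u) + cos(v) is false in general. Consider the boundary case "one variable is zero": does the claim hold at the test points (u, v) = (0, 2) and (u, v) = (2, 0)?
No, fails at both test points

At (0, 2): LHS = cos(2) ≈ -0.4161 ≠ RHS = cos(2) + 1 ≈ 0.5839
At (2, 0): LHS = cos(2) ≈ -0.4161 ≠ RHS = cos(2) + 1 ≈ 0.5839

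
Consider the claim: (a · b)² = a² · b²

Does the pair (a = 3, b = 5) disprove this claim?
Substituting a = 3, b = 5:
LHS = (3 · 5)² = 225
RHS = 3² · 5² = 225

The sides agree, so this pair does not disprove the claim.

Answer: No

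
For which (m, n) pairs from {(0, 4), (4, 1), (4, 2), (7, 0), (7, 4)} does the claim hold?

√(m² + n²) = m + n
Testing each pair:
(0, 4): LHS = 4, RHS = 4 → holds
(4, 1): LHS = √(17) ≈ 4.123, RHS = 5 → fails
(4, 2): LHS = 2·√(5) ≈ 4.472, RHS = 6 → fails
(7, 0): LHS = 7, RHS = 7 → holds
(7, 4): LHS = √(65) ≈ 8.062, RHS = 11 → fails

2 of 5 pairs satisfy the claim.

Answer: (0, 4), (7, 0)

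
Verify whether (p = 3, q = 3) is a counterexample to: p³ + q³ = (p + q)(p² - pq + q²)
Substituting p = 3, q = 3:
LHS = 3³ + 3³ = 54
RHS = (3 + 3)(3² - 3·3 + 3²) = 54

The sides agree, so this pair does not disprove the claim.

Answer: No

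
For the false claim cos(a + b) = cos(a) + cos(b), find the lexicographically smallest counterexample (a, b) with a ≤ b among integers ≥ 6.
(a, b) = (6, 6)

Substituting (6, 6) into the claim:
LHS = cos(6 + 6) = cos(12) ≈ 0.8439
RHS = cos(6) + cos(6) = 2·cos(6) ≈ 1.92

Since LHS ≠ RHS, this pair disproves the claim, and no lexicographically smaller pair (a ≤ b, integers ≥ 6) does.

For instance (6, 11) is also a counterexample (LHS = cos(17) ≈ -0.2752, RHS = cos(11) + cos(6) ≈ 0.9646), but it's lexicographically larger.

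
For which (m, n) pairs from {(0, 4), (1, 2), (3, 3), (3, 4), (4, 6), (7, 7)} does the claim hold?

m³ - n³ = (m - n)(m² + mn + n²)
All pairs

Testing each pair:
(0, 4): LHS = -64, RHS = -64 → holds
(1, 2): LHS = -7, RHS = -7 → holds
(3, 3): LHS = 0, RHS = 0 → holds
(3, 4): LHS = -37, RHS = -37 → holds
(4, 6): LHS = -152, RHS = -152 → holds
(7, 7): LHS = 0, RHS = 0 → holds

Every pair satisfies the claim.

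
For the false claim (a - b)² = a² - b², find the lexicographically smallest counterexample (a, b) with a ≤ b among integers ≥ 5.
(a, b) = (5, 6)

Substituting (5, 6) into the claim:
LHS = (5 - 6)² = 1
RHS = 5² - 6² = -11

Since LHS ≠ RHS, this pair disproves the claim, and no lexicographically smaller pair (a ≤ b, integers ≥ 5) does.

For instance (9, 10) is also a counterexample (LHS = 1, RHS = -19), but it's lexicographically larger.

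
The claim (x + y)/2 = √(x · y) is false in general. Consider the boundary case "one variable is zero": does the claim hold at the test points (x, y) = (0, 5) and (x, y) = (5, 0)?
No, fails at both test points

At (0, 5): LHS = 5/2 ≠ RHS = 0
At (5, 0): LHS = 5/2 ≠ RHS = 0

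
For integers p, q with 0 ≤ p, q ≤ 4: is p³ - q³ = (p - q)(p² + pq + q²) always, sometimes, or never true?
Always true

The identity holds for every pair in the range. For instance at (p, q) = (0, 3): both sides equal -27.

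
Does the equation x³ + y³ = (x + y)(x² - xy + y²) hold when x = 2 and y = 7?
Substituting x = 2, y = 7:

LHS = 2³ + 7³ = 351
RHS = (2 + 7)(2² - 2·7 + 7²) = 351

LHS = RHS, so the equation holds at this point.

Answer: Holds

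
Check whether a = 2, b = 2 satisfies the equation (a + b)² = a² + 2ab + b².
Holds

Substituting a = 2, b = 2:

LHS = (2 + 2)² = 16
RHS = 2² + 2·2·2 + 2² = 16

LHS = RHS, so the equation holds at this point.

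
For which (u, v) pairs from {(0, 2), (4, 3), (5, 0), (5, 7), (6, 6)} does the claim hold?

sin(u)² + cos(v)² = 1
(6, 6)

Testing each pair:
(0, 2): LHS = cos(2)² ≈ 0.1732, RHS = 1 → fails
(4, 3): LHS = sin(4)² + cos(3)² ≈ 1.553, RHS = 1 → fails
(5, 0): LHS = sin(5)² + 1 ≈ 1.92, RHS = 1 → fails
(5, 7): LHS = cos(7)² + sin(5)² ≈ 1.488, RHS = 1 → fails
(6, 6): LHS = sin(6)² + cos(6)² = 1, RHS = 1 → holds

1 of 5 pairs satisfies the claim.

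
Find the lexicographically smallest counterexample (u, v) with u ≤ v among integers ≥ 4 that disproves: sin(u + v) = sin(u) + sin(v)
(u, v) = (4, 4)

Substituting (4, 4) into the claim:
LHS = sin(4 + 4) = sin(8) ≈ 0.9894
RHS = sin(4) + sin(4) = 2·sin(4) ≈ -1.514

Since LHS ≠ RHS, this pair disproves the claim, and no lexicographically smaller pair (u ≤ v, integers ≥ 4) does.

For instance (5, 9) is also a counterexample (LHS = sin(14) ≈ 0.9906, RHS = sin(5) + sin(9) ≈ -0.5468), but it's lexicographically larger.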